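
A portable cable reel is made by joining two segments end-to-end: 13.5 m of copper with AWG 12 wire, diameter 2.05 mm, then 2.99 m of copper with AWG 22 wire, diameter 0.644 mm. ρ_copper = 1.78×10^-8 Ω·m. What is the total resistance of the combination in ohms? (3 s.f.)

Segment 1: A = π(2.05/2 mm)² = π(1.0250e-03 m)² = 3.301e-06 m²
R₁ = ρL/A = (1.78×10^-8)(13.5)/(3.301e-06) = 0.0728 Ω
Segment 2: A = π(0.644/2 mm)² = π(3.2200e-04 m)² = 3.257e-07 m²
R₂ = (1.78×10^-8)(2.99)/(3.257e-07) = 0.1634 Ω
R = R₁ + R₂ = 0.236 Ω

0.236 Ω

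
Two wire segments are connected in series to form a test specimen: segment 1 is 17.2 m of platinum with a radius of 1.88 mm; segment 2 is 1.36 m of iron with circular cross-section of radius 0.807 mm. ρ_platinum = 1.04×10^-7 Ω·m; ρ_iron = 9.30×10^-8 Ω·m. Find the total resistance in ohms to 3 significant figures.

Segment 1: A = πr² = π(1.8800e-03 m)² = 1.110e-05 m²
R₁ = ρL/A = (1.04×10^-7)(17.2)/(1.110e-05) = 0.1611 Ω
Segment 2: A = πr² = π(8.0700e-04 m)² = 2.046e-06 m²
R₂ = (9.30×10^-8)(1.36)/(2.046e-06) = 0.06182 Ω
R = R₁ + R₂ = 0.223 Ω

0.223 Ω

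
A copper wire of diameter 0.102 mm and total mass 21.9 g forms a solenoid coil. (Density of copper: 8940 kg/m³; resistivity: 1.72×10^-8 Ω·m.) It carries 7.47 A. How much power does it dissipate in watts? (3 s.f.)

A = π(d/2)² = π(5.1000e-05 m)² = 8.1713e-09 m²
L = m/(density·A) = 0.0219/(8940×8.1713e-09) = 299.8 m
R = ρL/A = (1.72×10^-8)(299.8)/(8.1713e-09) = 631 Ω
P = I²R = (7.47)² × 631 = 35200 W

35200 W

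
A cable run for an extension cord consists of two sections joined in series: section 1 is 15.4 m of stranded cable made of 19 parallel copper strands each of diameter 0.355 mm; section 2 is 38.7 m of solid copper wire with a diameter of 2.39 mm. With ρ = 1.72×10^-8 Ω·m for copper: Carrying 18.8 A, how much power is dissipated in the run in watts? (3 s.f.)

Section 1: A_strand = π(1.7750e-04)² = 9.898e-08 m²; R₁ = ρL/(N·A_s) = (1.72×10^-8)(15.4)/(19×9.898e-08) = 0.1408 Ω
Section 2: A = π(d/2)² = π(1.1950e-03 m)² = 4.486e-06 m²
R₂ = (1.72×10^-8)(38.7)/(4.486e-06) = 0.1484 Ω
R = R₁ + R₂ = 0.2892 Ω
P = I²R = (18.8)² × 0.2892 = 102 W

102 W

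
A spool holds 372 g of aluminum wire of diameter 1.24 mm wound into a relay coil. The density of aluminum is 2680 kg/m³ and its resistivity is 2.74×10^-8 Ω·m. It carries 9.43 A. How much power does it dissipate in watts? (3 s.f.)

232 W

A = π(d/2)² = π(6.2000e-04 m)² = 1.2076e-06 m²
L = m/(density·A) = 0.372/(2680×1.2076e-06) = 114.9 m
R = ρL/A = (2.74×10^-8)(114.9)/(1.2076e-06) = 2.608 Ω
P = I²R = (9.43)² × 2.608 = 232 W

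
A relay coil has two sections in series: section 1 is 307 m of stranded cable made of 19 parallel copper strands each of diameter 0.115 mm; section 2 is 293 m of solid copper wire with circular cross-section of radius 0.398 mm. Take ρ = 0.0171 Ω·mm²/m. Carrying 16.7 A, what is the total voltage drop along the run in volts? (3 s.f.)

ρ = 0.0171 Ω·mm²/m = 1.71×10^-8 Ω·m
Section 1: A_strand = π(5.7500e-05)² = 1.039e-08 m²; R₁ = ρL/(N·A_s) = (1.71×10^-8)(307)/(19×1.039e-08) = 26.6 Ω
Section 2: A = πr² = π(3.9800e-04 m)² = 4.976e-07 m²
R₂ = (1.71×10^-8)(293)/(4.976e-07) = 10.07 Ω
R = R₁ + R₂ = 36.67 Ω
V = IR = 16.7 × 36.67 = 612 V

612 V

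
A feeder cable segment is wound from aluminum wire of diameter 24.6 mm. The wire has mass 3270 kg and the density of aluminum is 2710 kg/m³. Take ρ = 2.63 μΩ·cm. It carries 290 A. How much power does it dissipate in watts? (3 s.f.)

ρ = 2.63 μΩ·cm = 2.63×10^-8 Ω·m
A = π(d/2)² = π(1.2300e-02 m)² = 4.7529e-04 m²
L = m/(density·A) = 3270/(2710×4.7529e-04) = 2539 m
R = ρL/A = (2.63×10^-8)(2539)/(4.7529e-04) = 0.1405 Ω
P = I²R = (290)² × 0.1405 = 11800 W

11800 W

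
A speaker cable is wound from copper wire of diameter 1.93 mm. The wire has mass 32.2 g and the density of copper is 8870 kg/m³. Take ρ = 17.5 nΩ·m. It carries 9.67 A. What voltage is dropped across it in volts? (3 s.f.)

0.0718 V

ρ = 17.5 nΩ·m = 1.75×10^-8 Ω·m
A = π(d/2)² = π(9.6500e-04 m)² = 2.9255e-06 m²
L = m/(density·A) = 0.0322/(8870×2.9255e-06) = 1.241 m
R = ρL/A = (1.75×10^-8)(1.241)/(2.9255e-06) = 0.007423 Ω
V = IR = 9.67 × 0.007423 = 0.0718 V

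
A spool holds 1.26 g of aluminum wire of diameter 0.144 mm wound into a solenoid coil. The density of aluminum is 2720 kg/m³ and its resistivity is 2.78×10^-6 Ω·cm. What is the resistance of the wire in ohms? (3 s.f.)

48.6 Ω

ρ = 2.78×10^-6 Ω·cm = 2.78×10^-8 Ω·m
A = π(d/2)² = π(7.2000e-05 m)² = 1.6286e-08 m²
L = m/(density·A) = 0.00126/(2720×1.6286e-08) = 28.44 m
R = ρL/A = (2.78×10^-8)(28.44)/(1.6286e-08) = 48.6 Ω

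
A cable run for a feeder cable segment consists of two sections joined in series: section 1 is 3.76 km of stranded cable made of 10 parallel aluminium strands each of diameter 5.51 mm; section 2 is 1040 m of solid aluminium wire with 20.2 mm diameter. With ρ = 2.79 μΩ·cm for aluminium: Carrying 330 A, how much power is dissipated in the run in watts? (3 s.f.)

57800 W

ρ = 2.79 μΩ·cm = 2.79×10^-8 Ω·m
Section 1: A_strand = π(2.7550e-03)² = 2.384e-05 m²; R₁ = ρL/(N·A_s) = (2.79×10^-8)(3760)/(10×2.384e-05) = 0.4399 Ω
Section 2: A = π(d/2)² = π(1.0100e-02 m)² = 3.205e-04 m²
R₂ = (2.79×10^-8)(1040)/(3.205e-04) = 0.09054 Ω
R = R₁ + R₂ = 0.5305 Ω
P = I²R = (330)² × 0.5305 = 57800 W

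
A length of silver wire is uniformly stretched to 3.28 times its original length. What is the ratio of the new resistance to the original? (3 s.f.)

10.8

Volume constant ⇒ A' = A/k with k = 3.28. R' = ρ(kL)/(A/k) = k²R.
Factor = 10.8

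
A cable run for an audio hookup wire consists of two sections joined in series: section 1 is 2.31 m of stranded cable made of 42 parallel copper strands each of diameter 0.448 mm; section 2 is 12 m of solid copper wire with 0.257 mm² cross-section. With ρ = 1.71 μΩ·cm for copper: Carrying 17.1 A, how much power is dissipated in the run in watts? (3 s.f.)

ρ = 1.71 μΩ·cm = 1.71×10^-8 Ω·m
Section 1: A_strand = π(2.2400e-04)² = 1.576e-07 m²; R₁ = ρL/(N·A_s) = (1.71×10^-8)(2.31)/(42×1.576e-07) = 0.005966 Ω
Section 2: A = 0.257 mm² = 2.570e-07 m²
R₂ = (1.71×10^-8)(12)/(2.570e-07) = 0.7984 Ω
R = R₁ + R₂ = 0.8044 Ω
P = I²R = (17.1)² × 0.8044 = 235 W

235 W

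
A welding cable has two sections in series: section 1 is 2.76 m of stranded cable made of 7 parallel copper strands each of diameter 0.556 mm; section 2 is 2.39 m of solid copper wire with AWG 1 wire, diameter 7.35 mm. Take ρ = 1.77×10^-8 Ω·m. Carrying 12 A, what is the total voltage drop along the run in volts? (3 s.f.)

0.357 V

Section 1: A_strand = π(2.7800e-04)² = 2.428e-07 m²; R₁ = ρL/(N·A_s) = (1.77×10^-8)(2.76)/(7×2.428e-07) = 0.02874 Ω
Section 2: A = π(7.35/2 mm)² = π(3.6750e-03 m)² = 4.243e-05 m²
R₂ = (1.77×10^-8)(2.39)/(4.243e-05) = 9.970×10^-4 Ω
R = R₁ + R₂ = 0.02974 Ω
V = IR = 12 × 0.02974 = 0.357 V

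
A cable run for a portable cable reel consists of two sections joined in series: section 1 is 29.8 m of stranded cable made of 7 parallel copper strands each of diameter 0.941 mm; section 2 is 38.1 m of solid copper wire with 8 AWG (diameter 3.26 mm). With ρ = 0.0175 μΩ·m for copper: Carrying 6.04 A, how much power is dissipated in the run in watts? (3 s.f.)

ρ = 0.0175 μΩ·m = 1.75×10^-8 Ω·m
Section 1: A_strand = π(4.7050e-04)² = 6.955e-07 m²; R₁ = ρL/(N·A_s) = (1.75×10^-8)(29.8)/(7×6.955e-07) = 0.1071 Ω
Section 2: A = π(3.26/2 mm)² = π(1.6300e-03 m)² = 8.347e-06 m²
R₂ = (1.75×10^-8)(38.1)/(8.347e-06) = 0.07988 Ω
R = R₁ + R₂ = 0.187 Ω
P = I²R = (6.04)² × 0.187 = 6.82 W

6.82 W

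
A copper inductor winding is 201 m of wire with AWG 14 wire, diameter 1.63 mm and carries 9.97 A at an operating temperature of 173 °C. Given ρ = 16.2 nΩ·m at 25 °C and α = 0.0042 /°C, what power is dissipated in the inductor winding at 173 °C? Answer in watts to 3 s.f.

252 W

ρ = 16.2 nΩ·m = 1.62×10^-8 Ω·m
A = π(1.63/2 mm)² = π(8.1500e-04 m)² = 2.087e-06 m²
R₍25₎ = ρL/A = (1.62×10^-8)(201)/(2.087e-06) = 1.56 Ω
R₍173₎ = R₍25₎(1 + αΔT) = 1.56 × (1 + 0.0042×148) = 2.53 Ω
P = I²R = (9.97)² × 2.53 = 252 W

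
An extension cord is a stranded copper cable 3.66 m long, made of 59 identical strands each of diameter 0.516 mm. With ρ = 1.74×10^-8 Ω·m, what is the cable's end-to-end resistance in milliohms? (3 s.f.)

A_strand = π(2.5800e-04 m)² = 2.091e-07 m²
R_strand = ρL/A = (1.74×10^-8)(3.66)/(2.091e-07) = 0.3045 Ω
R_total = R_strand/N = 0.3045/59 = 5.16 mΩ

5.16 mΩ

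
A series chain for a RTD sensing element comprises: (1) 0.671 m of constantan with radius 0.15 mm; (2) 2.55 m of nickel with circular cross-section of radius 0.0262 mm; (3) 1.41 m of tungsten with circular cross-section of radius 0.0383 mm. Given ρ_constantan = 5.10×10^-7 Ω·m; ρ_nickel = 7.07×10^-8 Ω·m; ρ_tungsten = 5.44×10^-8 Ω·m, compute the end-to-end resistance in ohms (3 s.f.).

105 Ω

Seg 1: A = πr² = π(1.5000e-04 m)² = 7.069e-08 m²
R_1 = (5.10×10^-7)(0.671)/(7.069e-08) = 4.841 Ω
Seg 2: A = πr² = π(2.6200e-05 m)² = 2.157e-09 m²
R_2 = (7.07×10^-8)(2.55)/(2.157e-09) = 83.6 Ω
Seg 3: A = πr² = π(3.8300e-05 m)² = 4.608e-09 m²
R_3 = (5.44×10^-8)(1.41)/(4.608e-09) = 16.64 Ω
R_total = R_1 + R_2 + R_3 = 105 Ω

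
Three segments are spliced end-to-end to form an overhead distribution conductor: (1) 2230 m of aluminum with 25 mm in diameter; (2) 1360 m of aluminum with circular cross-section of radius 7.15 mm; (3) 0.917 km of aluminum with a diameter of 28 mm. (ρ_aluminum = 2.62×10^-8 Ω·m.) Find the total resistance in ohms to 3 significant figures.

0.380 Ω

Seg 1: A = π(d/2)² = π(1.2500e-02 m)² = 4.909e-04 m²
R_1 = (2.62×10^-8)(2230)/(4.909e-04) = 0.119 Ω
Seg 2: A = πr² = π(7.1500e-03 m)² = 1.606e-04 m²
R_2 = (2.62×10^-8)(1360)/(1.606e-04) = 0.2219 Ω
Seg 3: A = π(d/2)² = π(1.4000e-02 m)² = 6.158e-04 m²
R_3 = (2.62×10^-8)(917)/(6.158e-04) = 0.03902 Ω
R_total = R_1 + R_2 + R_3 = 0.380 Ω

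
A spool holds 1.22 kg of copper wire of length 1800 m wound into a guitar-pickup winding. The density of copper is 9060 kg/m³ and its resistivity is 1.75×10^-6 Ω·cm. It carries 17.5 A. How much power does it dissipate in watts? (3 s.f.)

1.29×10^5 W

ρ = 1.75×10^-6 Ω·cm = 1.75×10^-8 Ω·m
A = m/(density·L) = 1.22/(9060×1800) = 7.4810e-08 m²
R = ρL/A = (1.75×10^-8)(1800)/(7.4810e-08) = 421.1 Ω
P = I²R = (17.5)² × 421.1 = 1.29×10^5 W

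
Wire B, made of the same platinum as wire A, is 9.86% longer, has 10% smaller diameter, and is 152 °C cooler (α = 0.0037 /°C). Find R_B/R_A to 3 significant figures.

R ∝ ρL/d² with ρ ∝ (1+αΔT), so R_B/R_A = (1 + 9.86/100) × (1 − 10/100)⁻² × (1 − 0.0037×152)
= 1.099 × 1.235 × 0.4376 = 0.594

0.594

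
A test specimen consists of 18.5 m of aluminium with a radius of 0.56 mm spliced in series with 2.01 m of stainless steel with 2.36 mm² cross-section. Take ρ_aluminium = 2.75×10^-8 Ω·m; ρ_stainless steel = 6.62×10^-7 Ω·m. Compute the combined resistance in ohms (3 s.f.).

1.08 Ω

Segment 1: A = πr² = π(5.6000e-04 m)² = 9.852e-07 m²
R₁ = ρL/A = (2.75×10^-8)(18.5)/(9.852e-07) = 0.5164 Ω
Segment 2: A = 2.36 mm² = 2.360e-06 m²
R₂ = (6.62×10^-7)(2.01)/(2.360e-06) = 0.5638 Ω
R = R₁ + R₂ = 1.08 Ω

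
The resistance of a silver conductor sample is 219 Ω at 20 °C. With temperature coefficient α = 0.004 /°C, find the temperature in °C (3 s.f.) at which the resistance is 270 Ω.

R = R₀(1 + α(T − T₀)) ⇒ T = T₀ + (R/R₀ − 1)/α
T = 20 + (270/219 − 1)/0.004 = 20 + (0.2329)/0.004 = 78.2 °C

78.2 °C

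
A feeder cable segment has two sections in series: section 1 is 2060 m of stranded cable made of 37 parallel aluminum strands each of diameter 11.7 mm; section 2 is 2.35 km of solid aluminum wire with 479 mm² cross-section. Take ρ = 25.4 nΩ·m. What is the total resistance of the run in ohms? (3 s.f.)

ρ = 25.4 nΩ·m = 2.54×10^-8 Ω·m
Section 1: A_strand = π(5.8500e-03)² = 1.075e-04 m²; R₁ = ρL/(N·A_s) = (2.54×10^-8)(2060)/(37×1.075e-04) = 0.01315 Ω
Section 2: A = 479 mm² = 4.790e-04 m²
R₂ = (2.54×10^-8)(2350)/(4.790e-04) = 0.1246 Ω
R = R₁ + R₂ = 0.138 Ω

0.138 Ω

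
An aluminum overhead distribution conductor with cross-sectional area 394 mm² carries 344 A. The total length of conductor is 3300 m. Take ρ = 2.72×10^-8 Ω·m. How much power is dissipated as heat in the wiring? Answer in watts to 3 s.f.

27000 W

A = 394 mm² = 3.940e-04 m²
R = ρL/A = (2.72×10^-8)(3300)/(3.940e-04) = 0.2278 Ω
P = I²R = (344)² × 0.2278 = 27000 W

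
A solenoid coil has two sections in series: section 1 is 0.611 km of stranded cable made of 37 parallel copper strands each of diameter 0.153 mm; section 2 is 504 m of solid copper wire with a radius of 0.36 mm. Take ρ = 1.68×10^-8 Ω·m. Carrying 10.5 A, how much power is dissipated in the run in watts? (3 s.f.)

Section 1: A_strand = π(7.6500e-05)² = 1.839e-08 m²; R₁ = ρL/(N·A_s) = (1.68×10^-8)(611)/(37×1.839e-08) = 15.09 Ω
Section 2: A = πr² = π(3.6000e-04 m)² = 4.072e-07 m²
R₂ = (1.68×10^-8)(504)/(4.072e-07) = 20.8 Ω
R = R₁ + R₂ = 35.89 Ω
P = I²R = (10.5)² × 35.89 = 3960 W

3960 W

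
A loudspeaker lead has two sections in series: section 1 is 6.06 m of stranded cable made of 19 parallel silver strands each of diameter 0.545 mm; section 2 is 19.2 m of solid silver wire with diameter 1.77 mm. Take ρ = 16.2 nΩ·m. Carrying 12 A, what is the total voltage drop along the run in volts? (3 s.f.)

ρ = 16.2 nΩ·m = 1.62×10^-8 Ω·m
Section 1: A_strand = π(2.7250e-04)² = 2.333e-07 m²; R₁ = ρL/(N·A_s) = (1.62×10^-8)(6.06)/(19×2.333e-07) = 0.02215 Ω
Section 2: A = π(d/2)² = π(8.8500e-04 m)² = 2.461e-06 m²
R₂ = (1.62×10^-8)(19.2)/(2.461e-06) = 0.1264 Ω
R = R₁ + R₂ = 0.1486 Ω
V = IR = 12 × 0.1486 = 1.78 V

1.78 V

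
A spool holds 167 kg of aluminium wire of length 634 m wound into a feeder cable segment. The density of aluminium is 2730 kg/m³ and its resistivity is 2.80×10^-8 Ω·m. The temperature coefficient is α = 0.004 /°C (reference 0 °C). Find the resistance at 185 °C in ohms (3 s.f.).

A = m/(density·L) = 167/(2730×634) = 9.6486e-05 m²
R = ρL/A = (2.80×10^-8)(634)/(9.6486e-05) = 0.184 Ω
R(185 °C) = 0.184 × (1 + 0.004×185) = 0.320 Ω

0.320 Ω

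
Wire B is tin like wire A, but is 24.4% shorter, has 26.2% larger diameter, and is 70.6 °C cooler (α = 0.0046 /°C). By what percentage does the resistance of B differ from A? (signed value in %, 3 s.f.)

-67.9%

R ∝ ρL/d² with ρ ∝ (1+αΔT), so R_B/R_A = (1 − 24.4/100) × (1 + 26.2/100)⁻² × (1 − 0.0046×70.6)
= 0.756 × 0.6279 × 0.6752 = 0.3205
(R_B − R_A)/R_A = 0.3205 − 1 = -67.9%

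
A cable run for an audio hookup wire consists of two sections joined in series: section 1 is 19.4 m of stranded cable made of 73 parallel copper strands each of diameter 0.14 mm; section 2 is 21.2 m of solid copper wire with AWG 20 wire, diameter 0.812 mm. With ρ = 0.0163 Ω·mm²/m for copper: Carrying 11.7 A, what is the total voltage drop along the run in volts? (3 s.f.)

11.1 V

ρ = 0.0163 Ω·mm²/m = 1.63×10^-8 Ω·m
Section 1: A_strand = π(7.0000e-05)² = 1.539e-08 m²; R₁ = ρL/(N·A_s) = (1.63×10^-8)(19.4)/(73×1.539e-08) = 0.2814 Ω
Section 2: A = π(0.812/2 mm)² = π(4.0600e-04 m)² = 5.178e-07 m²
R₂ = (1.63×10^-8)(21.2)/(5.178e-07) = 0.6673 Ω
R = R₁ + R₂ = 0.9487 Ω
V = IR = 11.7 × 0.9487 = 11.1 V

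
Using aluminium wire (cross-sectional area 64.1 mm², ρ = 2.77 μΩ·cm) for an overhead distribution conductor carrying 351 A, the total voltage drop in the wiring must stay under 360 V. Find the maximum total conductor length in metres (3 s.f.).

ρ = 2.77 μΩ·cm = 2.77×10^-8 Ω·m
A = 64.1 mm² = 6.410e-05 m²
L_max = V_max·A/(1·ρI) = (360)(6.410e-05)/(2.77×10^-8×351) = 2370 m

2370 m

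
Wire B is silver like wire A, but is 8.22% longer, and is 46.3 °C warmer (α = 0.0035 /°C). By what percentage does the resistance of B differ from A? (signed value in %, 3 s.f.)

25.8%

R ∝ ρL/d² with ρ ∝ (1+αΔT), so R_B/R_A = (1 + 8.22/100) × (1 + 0.0035×46.3)
= 1.082 × 1.162 = 1.258
(R_B − R_A)/R_A = 1.258 − 1 = 25.8%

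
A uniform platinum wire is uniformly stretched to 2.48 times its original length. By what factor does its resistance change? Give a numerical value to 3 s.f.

6.15

Volume constant ⇒ A' = A/k with k = 2.48. R' = ρ(kL)/(A/k) = k²R.
Factor = 6.15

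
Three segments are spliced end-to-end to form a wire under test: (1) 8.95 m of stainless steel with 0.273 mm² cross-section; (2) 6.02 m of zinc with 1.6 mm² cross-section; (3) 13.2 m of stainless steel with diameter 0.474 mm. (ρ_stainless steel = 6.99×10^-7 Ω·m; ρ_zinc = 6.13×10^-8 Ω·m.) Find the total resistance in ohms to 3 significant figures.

Seg 1: A = 0.273 mm² = 2.730e-07 m²
R_1 = (6.99×10^-7)(8.95)/(2.730e-07) = 22.92 Ω
Seg 2: A = 1.6 mm² = 1.600e-06 m²
R_2 = (6.13×10^-8)(6.02)/(1.600e-06) = 0.2306 Ω
Seg 3: A = π(d/2)² = π(2.3700e-04 m)² = 1.765e-07 m²
R_3 = (6.99×10^-7)(13.2)/(1.765e-07) = 52.29 Ω
R_total = R_1 + R_2 + R_3 = 75.4 Ω

75.4 Ω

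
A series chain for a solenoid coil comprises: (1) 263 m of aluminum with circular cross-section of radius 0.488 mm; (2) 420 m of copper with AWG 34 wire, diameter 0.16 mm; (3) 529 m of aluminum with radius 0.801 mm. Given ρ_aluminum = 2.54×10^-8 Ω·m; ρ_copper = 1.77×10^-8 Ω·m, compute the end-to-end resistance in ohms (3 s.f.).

Seg 1: A = πr² = π(4.8800e-04 m)² = 7.482e-07 m²
R_1 = (2.54×10^-8)(263)/(7.482e-07) = 8.929 Ω
Seg 2: A = π(0.16/2 mm)² = π(8.0000e-05 m)² = 2.011e-08 m²
R_2 = (1.77×10^-8)(420)/(2.011e-08) = 369.7 Ω
Seg 3: A = πr² = π(8.0100e-04 m)² = 2.016e-06 m²
R_3 = (2.54×10^-8)(529)/(2.016e-06) = 6.666 Ω
R_total = R_1 + R_2 + R_3 = 385 Ω

385 Ω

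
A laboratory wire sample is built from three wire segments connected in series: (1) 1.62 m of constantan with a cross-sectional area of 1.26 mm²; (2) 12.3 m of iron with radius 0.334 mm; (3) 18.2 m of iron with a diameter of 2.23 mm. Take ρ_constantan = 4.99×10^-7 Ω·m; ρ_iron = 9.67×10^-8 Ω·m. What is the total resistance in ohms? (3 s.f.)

Seg 1: A = 1.26 mm² = 1.260e-06 m²
R_1 = (4.99×10^-7)(1.62)/(1.260e-06) = 0.6416 Ω
Seg 2: A = πr² = π(3.3400e-04 m)² = 3.505e-07 m²
R_2 = (9.67×10^-8)(12.3)/(3.505e-07) = 3.394 Ω
Seg 3: A = π(d/2)² = π(1.1150e-03 m)² = 3.906e-06 m²
R_3 = (9.67×10^-8)(18.2)/(3.906e-06) = 0.4506 Ω
R_total = R_1 + R_2 + R_3 = 4.49 Ω

4.49 Ω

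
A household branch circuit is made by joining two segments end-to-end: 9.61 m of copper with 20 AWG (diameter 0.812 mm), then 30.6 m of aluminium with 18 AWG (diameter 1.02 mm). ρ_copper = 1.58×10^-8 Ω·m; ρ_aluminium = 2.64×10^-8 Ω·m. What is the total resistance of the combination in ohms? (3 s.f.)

1.28 Ω

Segment 1: A = π(0.812/2 mm)² = π(4.0600e-04 m)² = 5.178e-07 m²
R₁ = ρL/A = (1.58×10^-8)(9.61)/(5.178e-07) = 0.2932 Ω
Segment 2: A = π(1.02/2 mm)² = π(5.1000e-04 m)² = 8.171e-07 m²
R₂ = (2.64×10^-8)(30.6)/(8.171e-07) = 0.9886 Ω
R = R₁ + R₂ = 1.28 Ω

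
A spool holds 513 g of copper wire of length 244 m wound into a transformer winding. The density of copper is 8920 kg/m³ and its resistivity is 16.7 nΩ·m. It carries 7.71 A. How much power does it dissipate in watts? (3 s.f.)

ρ = 16.7 nΩ·m = 1.67×10^-8 Ω·m
A = m/(density·L) = 0.513/(8920×244) = 2.3570e-07 m²
R = ρL/A = (1.67×10^-8)(244)/(2.3570e-07) = 17.29 Ω
P = I²R = (7.71)² × 17.29 = 1030 W

1030 W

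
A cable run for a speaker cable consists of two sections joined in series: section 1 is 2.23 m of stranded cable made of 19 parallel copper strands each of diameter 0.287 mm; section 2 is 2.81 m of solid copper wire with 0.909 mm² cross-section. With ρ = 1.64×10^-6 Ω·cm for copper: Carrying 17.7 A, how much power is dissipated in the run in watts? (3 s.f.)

25.2 W

ρ = 1.64×10^-6 Ω·cm = 1.64×10^-8 Ω·m
Section 1: A_strand = π(1.4350e-04)² = 6.469e-08 m²; R₁ = ρL/(N·A_s) = (1.64×10^-8)(2.23)/(19×6.469e-08) = 0.02975 Ω
Section 2: A = 0.909 mm² = 9.090e-07 m²
R₂ = (1.64×10^-8)(2.81)/(9.090e-07) = 0.0507 Ω
R = R₁ + R₂ = 0.08045 Ω
P = I²R = (17.7)² × 0.08045 = 25.2 W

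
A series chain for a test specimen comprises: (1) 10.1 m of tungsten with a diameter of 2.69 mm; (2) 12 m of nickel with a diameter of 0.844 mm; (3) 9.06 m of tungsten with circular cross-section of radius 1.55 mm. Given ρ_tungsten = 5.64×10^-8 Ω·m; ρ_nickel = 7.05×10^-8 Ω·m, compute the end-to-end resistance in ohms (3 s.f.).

1.68 Ω

Seg 1: A = π(d/2)² = π(1.3450e-03 m)² = 5.683e-06 m²
R_1 = (5.64×10^-8)(10.1)/(5.683e-06) = 0.1002 Ω
Seg 2: A = π(d/2)² = π(4.2200e-04 m)² = 5.595e-07 m²
R_2 = (7.05×10^-8)(12)/(5.595e-07) = 1.512 Ω
Seg 3: A = πr² = π(1.5500e-03 m)² = 7.548e-06 m²
R_3 = (5.64×10^-8)(9.06)/(7.548e-06) = 0.0677 Ω
R_total = R_1 + R_2 + R_3 = 1.68 Ω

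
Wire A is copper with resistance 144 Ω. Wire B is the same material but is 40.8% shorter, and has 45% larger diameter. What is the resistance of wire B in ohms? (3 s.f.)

R ∝ L/d², so R_B/R_A = (1 − 40.8/100) × (1 + 45/100)⁻²
= 0.592 × 0.4756 = 0.2816
R_B = 0.2816 × 144 = 40.5 Ω

40.5 Ω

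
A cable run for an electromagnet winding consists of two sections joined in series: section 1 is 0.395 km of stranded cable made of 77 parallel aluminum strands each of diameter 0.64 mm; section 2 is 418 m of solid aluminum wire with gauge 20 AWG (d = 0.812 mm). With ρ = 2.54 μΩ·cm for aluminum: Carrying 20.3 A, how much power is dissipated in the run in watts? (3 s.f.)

8620 W

ρ = 2.54 μΩ·cm = 2.54×10^-8 Ω·m
Section 1: A_strand = π(3.2000e-04)² = 3.217e-07 m²; R₁ = ρL/(N·A_s) = (2.54×10^-8)(395)/(77×3.217e-07) = 0.405 Ω
Section 2: A = π(0.812/2 mm)² = π(4.0600e-04 m)² = 5.178e-07 m²
R₂ = (2.54×10^-8)(418)/(5.178e-07) = 20.5 Ω
R = R₁ + R₂ = 20.91 Ω
P = I²R = (20.3)² × 20.91 = 8620 W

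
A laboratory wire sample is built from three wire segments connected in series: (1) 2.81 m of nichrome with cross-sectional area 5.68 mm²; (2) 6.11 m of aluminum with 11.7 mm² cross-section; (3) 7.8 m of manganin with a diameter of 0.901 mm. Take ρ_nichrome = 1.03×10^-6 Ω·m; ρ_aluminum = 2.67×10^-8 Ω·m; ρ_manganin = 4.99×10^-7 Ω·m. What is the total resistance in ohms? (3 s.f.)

Seg 1: A = 5.68 mm² = 5.680e-06 m²
R_1 = (1.03×10^-6)(2.81)/(5.680e-06) = 0.5096 Ω
Seg 2: A = 11.7 mm² = 1.170e-05 m²
R_2 = (2.67×10^-8)(6.11)/(1.170e-05) = 0.01394 Ω
Seg 3: A = π(d/2)² = π(4.5050e-04 m)² = 6.376e-07 m²
R_3 = (4.99×10^-7)(7.8)/(6.376e-07) = 6.105 Ω
R_total = R_1 + R_2 + R_3 = 6.63 Ω

6.63 Ω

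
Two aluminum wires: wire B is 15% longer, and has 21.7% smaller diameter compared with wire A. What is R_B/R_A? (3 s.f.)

1.88

R ∝ L/d², so R_B/R_A = (1 + 15/100) × (1 − 21.7/100)⁻²
= 1.15 × 1.631 = 1.88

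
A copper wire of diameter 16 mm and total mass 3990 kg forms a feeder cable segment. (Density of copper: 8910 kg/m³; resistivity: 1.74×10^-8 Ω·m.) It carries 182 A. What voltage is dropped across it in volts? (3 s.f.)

35.1 V

A = π(d/2)² = π(8.0000e-03 m)² = 2.0106e-04 m²
L = m/(density·A) = 3990/(8910×2.0106e-04) = 2227 m
R = ρL/A = (1.74×10^-8)(2227)/(2.0106e-04) = 0.1927 Ω
V = IR = 182 × 0.1927 = 35.1 V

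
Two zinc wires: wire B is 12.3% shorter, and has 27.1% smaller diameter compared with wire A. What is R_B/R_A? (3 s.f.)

1.65

R ∝ L/d², so R_B/R_A = (1 − 12.3/100) × (1 − 27.1/100)⁻²
= 0.877 × 1.882 = 1.65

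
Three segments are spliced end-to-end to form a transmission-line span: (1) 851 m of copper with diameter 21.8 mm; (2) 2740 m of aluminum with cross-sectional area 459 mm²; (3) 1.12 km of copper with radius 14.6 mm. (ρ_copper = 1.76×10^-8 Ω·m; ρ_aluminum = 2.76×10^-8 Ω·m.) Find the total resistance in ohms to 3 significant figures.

0.234 Ω

Seg 1: A = π(d/2)² = π(1.0900e-02 m)² = 3.733e-04 m²
R_1 = (1.76×10^-8)(851)/(3.733e-04) = 0.04013 Ω
Seg 2: A = 459 mm² = 4.590e-04 m²
R_2 = (2.76×10^-8)(2740)/(4.590e-04) = 0.1648 Ω
Seg 3: A = πr² = π(1.4600e-02 m)² = 6.697e-04 m²
R_3 = (1.76×10^-8)(1120)/(6.697e-04) = 0.02944 Ω
R_total = R_1 + R_2 + R_3 = 0.234 Ω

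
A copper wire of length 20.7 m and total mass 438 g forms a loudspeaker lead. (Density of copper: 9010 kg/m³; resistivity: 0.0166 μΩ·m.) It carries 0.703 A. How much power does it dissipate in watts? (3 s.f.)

0.0723 W

ρ = 0.0166 μΩ·m = 1.66×10^-8 Ω·m
A = m/(density·L) = 0.438/(9010×20.7) = 2.3484e-06 m²
R = ρL/A = (1.66×10^-8)(20.7)/(2.3484e-06) = 0.1463 Ω
P = I²R = (0.703)² × 0.1463 = 0.0723 W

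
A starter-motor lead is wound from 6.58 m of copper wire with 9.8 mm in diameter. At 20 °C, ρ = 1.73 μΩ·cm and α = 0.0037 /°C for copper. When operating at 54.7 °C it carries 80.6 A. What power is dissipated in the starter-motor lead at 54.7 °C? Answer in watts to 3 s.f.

11.1 W

ρ = 1.73 μΩ·cm = 1.73×10^-8 Ω·m
A = π(d/2)² = π(4.9000e-03 m)² = 7.543e-05 m²
R₍20₎ = ρL/A = (1.73×10^-8)(6.58)/(7.543e-05) = 0.001509 Ω
R₍54.7₎ = R₍20₎(1 + αΔT) = 0.001509 × (1 + 0.0037×34.7) = 0.001703 Ω
P = I²R = (80.6)² × 0.001703 = 11.1 W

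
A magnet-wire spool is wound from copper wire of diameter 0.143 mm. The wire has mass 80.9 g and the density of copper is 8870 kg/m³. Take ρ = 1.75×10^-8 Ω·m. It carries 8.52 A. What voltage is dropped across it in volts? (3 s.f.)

5270 V

A = π(d/2)² = π(7.1500e-05 m)² = 1.6061e-08 m²
L = m/(density·A) = 0.0809/(8870×1.6061e-08) = 567.9 m
R = ρL/A = (1.75×10^-8)(567.9)/(1.6061e-08) = 618.8 Ω
V = IR = 8.52 × 618.8 = 5270 V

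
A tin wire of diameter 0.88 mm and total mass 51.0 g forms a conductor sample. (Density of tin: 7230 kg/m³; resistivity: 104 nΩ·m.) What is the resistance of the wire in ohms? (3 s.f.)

ρ = 104 nΩ·m = 1.04×10^-7 Ω·m
A = π(d/2)² = π(4.4000e-04 m)² = 6.0821e-07 m²
L = m/(density·A) = 0.051/(7230×6.0821e-07) = 11.6 m
R = ρL/A = (1.04×10^-7)(11.6)/(6.0821e-07) = 1.98 Ω

1.98 Ω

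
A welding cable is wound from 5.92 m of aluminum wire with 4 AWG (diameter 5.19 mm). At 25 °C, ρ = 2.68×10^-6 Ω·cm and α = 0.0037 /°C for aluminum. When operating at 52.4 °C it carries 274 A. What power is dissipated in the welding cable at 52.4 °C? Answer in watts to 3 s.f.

ρ = 2.68×10^-6 Ω·cm = 2.68×10^-8 Ω·m
A = π(5.19/2 mm)² = π(2.5950e-03 m)² = 2.116e-05 m²
R₍25₎ = ρL/A = (2.68×10^-8)(5.92)/(2.116e-05) = 0.007499 Ω
R₍52.4₎ = R₍25₎(1 + αΔT) = 0.007499 × (1 + 0.0037×27.4) = 0.00826 Ω
P = I²R = (274)² × 0.00826 = 620 W

620 W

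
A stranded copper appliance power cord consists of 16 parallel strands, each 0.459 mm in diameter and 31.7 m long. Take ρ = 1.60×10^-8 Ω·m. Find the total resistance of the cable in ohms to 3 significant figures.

0.192 Ω

A_strand = π(2.2950e-04 m)² = 1.655e-07 m²
R_strand = ρL/A = (1.60×10^-8)(31.7)/(1.655e-07) = 3.065 Ω
R_total = R_strand/N = 3.065/16 = 0.192 Ω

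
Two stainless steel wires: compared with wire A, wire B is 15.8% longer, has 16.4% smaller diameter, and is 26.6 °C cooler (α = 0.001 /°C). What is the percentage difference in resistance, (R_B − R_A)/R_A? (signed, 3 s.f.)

R ∝ ρL/d² with ρ ∝ (1+αΔT), so R_B/R_A = (1 + 15.8/100) × (1 − 16.4/100)⁻² × (1 − 0.001×26.6)
= 1.158 × 1.431 × 0.9734 = 1.613
(R_B − R_A)/R_A = 1.613 − 1 = 61.3%

61.3%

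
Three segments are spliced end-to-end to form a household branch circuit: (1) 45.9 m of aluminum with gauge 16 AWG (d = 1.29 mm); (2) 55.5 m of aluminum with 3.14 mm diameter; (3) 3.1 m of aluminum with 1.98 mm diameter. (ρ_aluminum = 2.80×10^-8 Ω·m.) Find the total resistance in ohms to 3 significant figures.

Seg 1: A = π(1.29/2 mm)² = π(6.4500e-04 m)² = 1.307e-06 m²
R_1 = (2.80×10^-8)(45.9)/(1.307e-06) = 0.9833 Ω
Seg 2: A = π(d/2)² = π(1.5700e-03 m)² = 7.744e-06 m²
R_2 = (2.80×10^-8)(55.5)/(7.744e-06) = 0.2007 Ω
Seg 3: A = π(d/2)² = π(9.9000e-04 m)² = 3.079e-06 m²
R_3 = (2.80×10^-8)(3.1)/(3.079e-06) = 0.02819 Ω
R_total = R_1 + R_2 + R_3 = 1.21 Ω

1.21 Ω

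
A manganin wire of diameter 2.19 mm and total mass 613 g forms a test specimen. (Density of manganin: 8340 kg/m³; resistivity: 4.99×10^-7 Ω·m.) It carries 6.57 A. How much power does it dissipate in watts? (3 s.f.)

A = π(d/2)² = π(1.0950e-03 m)² = 3.7668e-06 m²
L = m/(density·A) = 0.613/(8340×3.7668e-06) = 19.51 m
R = ρL/A = (4.99×10^-7)(19.51)/(3.7668e-06) = 2.585 Ω
P = I²R = (6.57)² × 2.585 = 112 W

112 W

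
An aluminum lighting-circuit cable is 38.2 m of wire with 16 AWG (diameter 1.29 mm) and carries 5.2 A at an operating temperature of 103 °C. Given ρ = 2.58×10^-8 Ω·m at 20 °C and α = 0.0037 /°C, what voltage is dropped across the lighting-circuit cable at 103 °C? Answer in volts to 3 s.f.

5.13 V

A = π(1.29/2 mm)² = π(6.4500e-04 m)² = 1.307e-06 m²
R₍20₎ = ρL/A = (2.58×10^-8)(38.2)/(1.307e-06) = 0.7541 Ω
R₍103₎ = R₍20₎(1 + αΔT) = 0.7541 × (1 + 0.0037×83) = 0.9856 Ω
V = IR = 5.2 × 0.9856 = 5.13 V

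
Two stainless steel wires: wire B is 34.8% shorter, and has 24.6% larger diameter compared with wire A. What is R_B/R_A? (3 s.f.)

R ∝ L/d², so R_B/R_A = (1 − 34.8/100) × (1 + 24.6/100)⁻²
= 0.652 × 0.6441 = 0.420

0.420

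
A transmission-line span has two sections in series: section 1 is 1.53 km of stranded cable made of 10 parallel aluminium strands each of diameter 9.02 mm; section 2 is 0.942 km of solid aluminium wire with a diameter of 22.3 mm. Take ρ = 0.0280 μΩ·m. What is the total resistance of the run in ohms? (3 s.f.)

0.135 Ω

ρ = 0.0280 μΩ·m = 2.80×10^-8 Ω·m
Section 1: A_strand = π(4.5100e-03)² = 6.390e-05 m²; R₁ = ρL/(N·A_s) = (2.80×10^-8)(1530)/(10×6.390e-05) = 0.06704 Ω
Section 2: A = π(d/2)² = π(1.1150e-02 m)² = 3.906e-04 m²
R₂ = (2.80×10^-8)(942)/(3.906e-04) = 0.06753 Ω
R = R₁ + R₂ = 0.135 Ω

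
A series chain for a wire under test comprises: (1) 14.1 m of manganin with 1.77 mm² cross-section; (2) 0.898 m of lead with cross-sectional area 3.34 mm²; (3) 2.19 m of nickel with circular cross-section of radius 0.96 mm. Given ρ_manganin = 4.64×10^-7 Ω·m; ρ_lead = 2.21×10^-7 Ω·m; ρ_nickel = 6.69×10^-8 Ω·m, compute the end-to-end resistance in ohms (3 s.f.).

3.81 Ω

Seg 1: A = 1.77 mm² = 1.770e-06 m²
R_1 = (4.64×10^-7)(14.1)/(1.770e-06) = 3.696 Ω
Seg 2: A = 3.34 mm² = 3.340e-06 m²
R_2 = (2.21×10^-7)(0.898)/(3.340e-06) = 0.05942 Ω
Seg 3: A = πr² = π(9.6000e-04 m)² = 2.895e-06 m²
R_3 = (6.69×10^-8)(2.19)/(2.895e-06) = 0.0506 Ω
R_total = R_1 + R_2 + R_3 = 3.81 Ω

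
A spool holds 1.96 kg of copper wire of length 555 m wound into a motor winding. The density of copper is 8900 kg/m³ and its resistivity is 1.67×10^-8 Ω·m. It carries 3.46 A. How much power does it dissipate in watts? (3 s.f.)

A = m/(density·L) = 1.96/(8900×555) = 3.9680e-07 m²
R = ρL/A = (1.67×10^-8)(555)/(3.9680e-07) = 23.36 Ω
P = I²R = (3.46)² × 23.36 = 280 W

280 W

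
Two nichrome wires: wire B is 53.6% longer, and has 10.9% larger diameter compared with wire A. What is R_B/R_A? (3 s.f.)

R ∝ L/d², so R_B/R_A = (1 + 53.6/100) × (1 + 10.9/100)⁻²
= 1.536 × 0.8131 = 1.25

1.25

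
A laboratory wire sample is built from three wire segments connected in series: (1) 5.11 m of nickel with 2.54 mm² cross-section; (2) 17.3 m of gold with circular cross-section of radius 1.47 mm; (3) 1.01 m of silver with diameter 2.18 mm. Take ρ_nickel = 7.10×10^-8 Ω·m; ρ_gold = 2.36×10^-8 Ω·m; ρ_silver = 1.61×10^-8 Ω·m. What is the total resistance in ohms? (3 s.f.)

0.207 Ω

Seg 1: A = 2.54 mm² = 2.540e-06 m²
R_1 = (7.10×10^-8)(5.11)/(2.540e-06) = 0.1428 Ω
Seg 2: A = πr² = π(1.4700e-03 m)² = 6.789e-06 m²
R_2 = (2.36×10^-8)(17.3)/(6.789e-06) = 0.06014 Ω
Seg 3: A = π(d/2)² = π(1.0900e-03 m)² = 3.733e-06 m²
R_3 = (1.61×10^-8)(1.01)/(3.733e-06) = 0.004357 Ω
R_total = R_1 + R_2 + R_3 = 0.207 Ω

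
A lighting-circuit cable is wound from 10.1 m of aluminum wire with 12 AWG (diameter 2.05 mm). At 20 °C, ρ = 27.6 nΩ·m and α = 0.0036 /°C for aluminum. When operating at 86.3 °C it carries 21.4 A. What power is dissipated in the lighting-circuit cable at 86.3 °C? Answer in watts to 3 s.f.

47.9 W

ρ = 27.6 nΩ·m = 2.76×10^-8 Ω·m
A = π(2.05/2 mm)² = π(1.0250e-03 m)² = 3.301e-06 m²
R₍20₎ = ρL/A = (2.76×10^-8)(10.1)/(3.301e-06) = 0.08446 Ω
R₍86.3₎ = R₍20₎(1 + αΔT) = 0.08446 × (1 + 0.0036×66.3) = 0.1046 Ω
P = I²R = (21.4)² × 0.1046 = 47.9 W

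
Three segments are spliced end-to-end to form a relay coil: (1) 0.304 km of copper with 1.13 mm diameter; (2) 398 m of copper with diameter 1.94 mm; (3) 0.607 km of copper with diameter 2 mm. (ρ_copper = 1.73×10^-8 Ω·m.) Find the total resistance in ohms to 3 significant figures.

10.9 Ω

Seg 1: A = π(d/2)² = π(5.6500e-04 m)² = 1.003e-06 m²
R_1 = (1.73×10^-8)(304)/(1.003e-06) = 5.244 Ω
Seg 2: A = π(d/2)² = π(9.7000e-04 m)² = 2.956e-06 m²
R_2 = (1.73×10^-8)(398)/(2.956e-06) = 2.329 Ω
Seg 3: A = π(d/2)² = π(1.0000e-03 m)² = 3.142e-06 m²
R_3 = (1.73×10^-8)(607)/(3.142e-06) = 3.343 Ω
R_total = R_1 + R_2 + R_3 = 10.9 Ω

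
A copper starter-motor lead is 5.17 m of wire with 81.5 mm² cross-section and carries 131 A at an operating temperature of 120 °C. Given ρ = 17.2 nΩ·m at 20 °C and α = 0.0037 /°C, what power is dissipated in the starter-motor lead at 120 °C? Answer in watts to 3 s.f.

25.7 W

ρ = 17.2 nΩ·m = 1.72×10^-8 Ω·m
A = 81.5 mm² = 8.150e-05 m²
R₍20₎ = ρL/A = (1.72×10^-8)(5.17)/(8.150e-05) = 0.001091 Ω
R₍120₎ = R₍20₎(1 + αΔT) = 0.001091 × (1 + 0.0037×100) = 0.001495 Ω
P = I²R = (131)² × 0.001495 = 25.7 W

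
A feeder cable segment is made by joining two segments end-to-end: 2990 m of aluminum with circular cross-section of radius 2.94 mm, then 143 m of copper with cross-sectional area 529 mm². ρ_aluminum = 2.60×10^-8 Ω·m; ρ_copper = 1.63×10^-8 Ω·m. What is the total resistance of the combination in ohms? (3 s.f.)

2.87 Ω

Segment 1: A = πr² = π(2.9400e-03 m)² = 2.715e-05 m²
R₁ = ρL/A = (2.60×10^-8)(2990)/(2.715e-05) = 2.863 Ω
Segment 2: A = 529 mm² = 5.290e-04 m²
R₂ = (1.63×10^-8)(143)/(5.290e-04) = 0.004406 Ω
R = R₁ + R₂ = 2.87 Ω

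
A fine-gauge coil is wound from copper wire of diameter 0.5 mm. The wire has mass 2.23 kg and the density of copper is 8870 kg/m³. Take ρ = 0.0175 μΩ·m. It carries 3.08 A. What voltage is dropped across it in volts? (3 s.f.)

351 V

ρ = 0.0175 μΩ·m = 1.75×10^-8 Ω·m
A = π(d/2)² = π(2.5000e-04 m)² = 1.9635e-07 m²
L = m/(density·A) = 2.23/(8870×1.9635e-07) = 1280 m
R = ρL/A = (1.75×10^-8)(1280)/(1.9635e-07) = 114.1 Ω
V = IR = 3.08 × 114.1 = 351 V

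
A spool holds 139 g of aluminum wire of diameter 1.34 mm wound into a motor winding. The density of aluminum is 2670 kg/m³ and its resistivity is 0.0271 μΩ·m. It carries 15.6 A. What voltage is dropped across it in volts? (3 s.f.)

ρ = 0.0271 μΩ·m = 2.71×10^-8 Ω·m
A = π(d/2)² = π(6.7000e-04 m)² = 1.4103e-06 m²
L = m/(density·A) = 0.139/(2670×1.4103e-06) = 36.92 m
R = ρL/A = (2.71×10^-8)(36.92)/(1.4103e-06) = 0.7094 Ω
V = IR = 15.6 × 0.7094 = 11.1 V

11.1 V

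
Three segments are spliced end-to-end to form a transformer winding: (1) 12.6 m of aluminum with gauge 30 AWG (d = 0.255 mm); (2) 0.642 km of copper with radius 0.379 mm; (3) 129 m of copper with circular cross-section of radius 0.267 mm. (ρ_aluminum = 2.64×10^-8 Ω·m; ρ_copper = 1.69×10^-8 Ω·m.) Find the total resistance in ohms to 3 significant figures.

40.3 Ω

Seg 1: A = π(0.255/2 mm)² = π(1.2750e-04 m)² = 5.107e-08 m²
R_1 = (2.64×10^-8)(12.6)/(5.107e-08) = 6.513 Ω
Seg 2: A = πr² = π(3.7900e-04 m)² = 4.513e-07 m²
R_2 = (1.69×10^-8)(642)/(4.513e-07) = 24.04 Ω
Seg 3: A = πr² = π(2.6700e-04 m)² = 2.240e-07 m²
R_3 = (1.69×10^-8)(129)/(2.240e-07) = 9.734 Ω
R_total = R_1 + R_2 + R_3 = 40.3 Ω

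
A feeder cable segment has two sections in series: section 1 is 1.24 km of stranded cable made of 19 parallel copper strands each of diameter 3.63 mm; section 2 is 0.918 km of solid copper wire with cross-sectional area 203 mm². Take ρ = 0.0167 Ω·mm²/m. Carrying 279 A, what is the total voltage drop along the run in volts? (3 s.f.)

50.5 V

ρ = 0.0167 Ω·mm²/m = 1.67×10^-8 Ω·m
Section 1: A_strand = π(1.8150e-03)² = 1.035e-05 m²; R₁ = ρL/(N·A_s) = (1.67×10^-8)(1240)/(19×1.035e-05) = 0.1053 Ω
Section 2: A = 203 mm² = 2.030e-04 m²
R₂ = (1.67×10^-8)(918)/(2.030e-04) = 0.07552 Ω
R = R₁ + R₂ = 0.1808 Ω
V = IR = 279 × 0.1808 = 50.5 V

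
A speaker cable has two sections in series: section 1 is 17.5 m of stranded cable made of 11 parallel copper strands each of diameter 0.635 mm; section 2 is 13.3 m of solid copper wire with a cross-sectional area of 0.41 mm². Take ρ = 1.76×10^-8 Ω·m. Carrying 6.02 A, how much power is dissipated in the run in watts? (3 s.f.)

23.9 W

Section 1: A_strand = π(3.1750e-04)² = 3.167e-07 m²; R₁ = ρL/(N·A_s) = (1.76×10^-8)(17.5)/(11×3.167e-07) = 0.08841 Ω
Section 2: A = 0.41 mm² = 4.100e-07 m²
R₂ = (1.76×10^-8)(13.3)/(4.100e-07) = 0.5709 Ω
R = R₁ + R₂ = 0.6593 Ω
P = I²R = (6.02)² × 0.6593 = 23.9 W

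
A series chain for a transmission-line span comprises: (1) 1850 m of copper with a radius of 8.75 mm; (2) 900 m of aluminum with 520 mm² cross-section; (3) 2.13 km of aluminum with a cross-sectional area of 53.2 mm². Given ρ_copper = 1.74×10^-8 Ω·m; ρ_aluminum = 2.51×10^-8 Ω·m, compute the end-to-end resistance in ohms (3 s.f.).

Seg 1: A = πr² = π(8.7500e-03 m)² = 2.405e-04 m²
R_1 = (1.74×10^-8)(1850)/(2.405e-04) = 0.1338 Ω
Seg 2: A = 520 mm² = 5.200e-04 m²
R_2 = (2.51×10^-8)(900)/(5.200e-04) = 0.04344 Ω
Seg 3: A = 53.2 mm² = 5.320e-05 m²
R_3 = (2.51×10^-8)(2130)/(5.320e-05) = 1.005 Ω
R_total = R_1 + R_2 + R_3 = 1.18 Ω

1.18 Ω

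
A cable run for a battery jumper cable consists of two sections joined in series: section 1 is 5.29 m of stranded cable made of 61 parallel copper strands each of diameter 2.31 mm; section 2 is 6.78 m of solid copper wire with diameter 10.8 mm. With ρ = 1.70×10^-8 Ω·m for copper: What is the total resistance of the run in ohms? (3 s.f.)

Section 1: A_strand = π(1.1550e-03)² = 4.191e-06 m²; R₁ = ρL/(N·A_s) = (1.70×10^-8)(5.29)/(61×4.191e-06) = 3.518×10^-4 Ω
Section 2: A = π(d/2)² = π(5.4000e-03 m)² = 9.161e-05 m²
R₂ = (1.70×10^-8)(6.78)/(9.161e-05) = 0.001258 Ω
R = R₁ + R₂ = 0.00161 Ω

0.00161 Ω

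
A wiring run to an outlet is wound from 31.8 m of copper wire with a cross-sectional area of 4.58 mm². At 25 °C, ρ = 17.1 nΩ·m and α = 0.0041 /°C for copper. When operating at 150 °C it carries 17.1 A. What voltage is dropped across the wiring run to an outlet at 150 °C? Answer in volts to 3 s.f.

ρ = 17.1 nΩ·m = 1.71×10^-8 Ω·m
A = 4.58 mm² = 4.580e-06 m²
R₍25₎ = ρL/A = (1.71×10^-8)(31.8)/(4.580e-06) = 0.1187 Ω
R₍150₎ = R₍25₎(1 + αΔT) = 0.1187 × (1 + 0.0041×125) = 0.1796 Ω
V = IR = 17.1 × 0.1796 = 3.07 V

3.07 V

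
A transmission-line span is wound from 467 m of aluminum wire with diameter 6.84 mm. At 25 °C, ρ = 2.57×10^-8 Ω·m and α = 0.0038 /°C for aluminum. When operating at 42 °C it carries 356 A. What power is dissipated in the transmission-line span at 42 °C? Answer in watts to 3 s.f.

A = π(d/2)² = π(3.4200e-03 m)² = 3.675e-05 m²
R₍25₎ = ρL/A = (2.57×10^-8)(467)/(3.675e-05) = 0.3266 Ω
R₍42₎ = R₍25₎(1 + αΔT) = 0.3266 × (1 + 0.0038×17) = 0.3477 Ω
P = I²R = (356)² × 0.3477 = 44100 W

44100 W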